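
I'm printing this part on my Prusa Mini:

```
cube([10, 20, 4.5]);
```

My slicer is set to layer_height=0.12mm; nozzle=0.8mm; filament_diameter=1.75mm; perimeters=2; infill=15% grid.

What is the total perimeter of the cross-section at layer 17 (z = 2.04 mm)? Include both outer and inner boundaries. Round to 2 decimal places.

60.00 mm

At z = 2.04 mm: the 10×20 cube contributes its full rectangle (perimeter 60.00 mm). Overall, the cross-section is a single solid region. Total boundary length (outer) = 60.00 mm.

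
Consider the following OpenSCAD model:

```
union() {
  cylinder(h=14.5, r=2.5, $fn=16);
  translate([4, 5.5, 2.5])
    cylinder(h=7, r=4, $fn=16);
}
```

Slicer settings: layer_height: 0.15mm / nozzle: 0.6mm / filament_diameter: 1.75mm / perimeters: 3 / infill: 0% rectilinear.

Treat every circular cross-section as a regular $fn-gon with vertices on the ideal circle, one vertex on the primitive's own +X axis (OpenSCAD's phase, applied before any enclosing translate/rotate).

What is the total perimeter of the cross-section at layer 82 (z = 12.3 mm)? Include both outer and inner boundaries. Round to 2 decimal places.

At z = 12.3 mm: the cylinder: section is a regular 16-gon, circumradius r=2.5 (perimeter = 2·16·2.500·sin(180°/16) = 15.61 mm); the cylinder at (4, 5.5) is not intersected at this z (z outside [2.5, 9.5]); Combining (union): only the r=2.5 cylinder is present, so the union is just that shape — boundary = 15.61 mm. Overall, the cross-section is a single solid region. Total boundary length (outer) = 15.61 mm.

15.61 mm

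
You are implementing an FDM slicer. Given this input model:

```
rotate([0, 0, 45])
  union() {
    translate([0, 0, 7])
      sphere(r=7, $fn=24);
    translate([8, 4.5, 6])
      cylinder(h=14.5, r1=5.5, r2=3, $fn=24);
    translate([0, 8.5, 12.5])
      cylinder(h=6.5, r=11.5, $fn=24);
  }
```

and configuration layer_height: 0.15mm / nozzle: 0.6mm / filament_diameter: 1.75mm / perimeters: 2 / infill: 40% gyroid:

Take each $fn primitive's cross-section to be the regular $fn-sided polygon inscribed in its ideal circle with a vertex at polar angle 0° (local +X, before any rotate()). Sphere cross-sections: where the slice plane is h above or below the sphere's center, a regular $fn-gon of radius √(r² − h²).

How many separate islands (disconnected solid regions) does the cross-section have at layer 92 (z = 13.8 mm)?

1

At z = 13.8 mm: the sphere: section is a regular 24-gon, circumradius = √(r²−h²) = √(7²−6.8²) = 1.661; the cone at (8, 4.5): at t=0.538 of its height the radius interpolates to r₁+(r₂−r₁)t = 4.155, giving a regular 24-gon of that circumradius; the r=11.5 cylinder at (0, 8.5) gives a regular 24-gon of circumradius 11.5 (constant along its height); Taking the union: the regions partially overlap (shared area 53.38 mm²), so overlapping operands fuse into one piece — 1 connected region; (whole slice rotated 45° about Z — lengths, areas and connectivity unchanged). Overall, the cross-section is a single solid region. Island count = 1.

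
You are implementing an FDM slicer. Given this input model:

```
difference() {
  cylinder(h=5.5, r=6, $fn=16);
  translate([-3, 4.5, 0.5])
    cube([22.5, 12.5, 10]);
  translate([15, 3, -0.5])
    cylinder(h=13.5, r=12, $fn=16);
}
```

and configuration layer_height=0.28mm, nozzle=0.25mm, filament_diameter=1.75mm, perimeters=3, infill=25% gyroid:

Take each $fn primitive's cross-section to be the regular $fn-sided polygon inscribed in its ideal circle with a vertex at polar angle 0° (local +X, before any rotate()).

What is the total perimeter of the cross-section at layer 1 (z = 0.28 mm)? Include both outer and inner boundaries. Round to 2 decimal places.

At z = 0.28 mm: the cylinder: section is a regular 16-gon, circumradius r=6 (perimeter = 2·16·6.000·sin(180°/16) = 37.46 mm); the cube at (-3, 4.5) does not reach this height (z outside [0.5, 10.5]); the r=12 cylinder at (15, 3) contributes a regular 16-gon of circumradius 12 (perimeter = 2·16·12.000·sin(180°/16) = 74.91 mm); After the difference (first − rest): starting from the r=6 cylinder, the r=12 cylinder at (15, 3) partially overlaps it — only the 14.15 mm² overlap (of its 440.85 mm²) is removed, clipping the outline — boundary = 36.77 mm. Overall, the cross-section is a single solid region. Total boundary length (outer) = 36.77 mm.

36.77 mm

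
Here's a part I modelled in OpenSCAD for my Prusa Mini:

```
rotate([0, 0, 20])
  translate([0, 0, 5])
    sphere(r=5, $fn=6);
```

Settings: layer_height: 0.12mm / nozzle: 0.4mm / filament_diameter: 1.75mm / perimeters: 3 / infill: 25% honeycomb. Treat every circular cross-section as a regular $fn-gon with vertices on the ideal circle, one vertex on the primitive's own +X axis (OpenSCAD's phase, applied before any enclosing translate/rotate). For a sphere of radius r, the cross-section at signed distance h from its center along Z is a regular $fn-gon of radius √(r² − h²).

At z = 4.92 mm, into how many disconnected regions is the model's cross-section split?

1

At z = 4.92 mm: the r=5 sphere slices to a regular 6-gon of circumradius 4.999 (√(r²−h²) with h=0.08 from center); (whole slice rotated 20° about Z — lengths, areas and connectivity unchanged). The result has 1 disconnected region.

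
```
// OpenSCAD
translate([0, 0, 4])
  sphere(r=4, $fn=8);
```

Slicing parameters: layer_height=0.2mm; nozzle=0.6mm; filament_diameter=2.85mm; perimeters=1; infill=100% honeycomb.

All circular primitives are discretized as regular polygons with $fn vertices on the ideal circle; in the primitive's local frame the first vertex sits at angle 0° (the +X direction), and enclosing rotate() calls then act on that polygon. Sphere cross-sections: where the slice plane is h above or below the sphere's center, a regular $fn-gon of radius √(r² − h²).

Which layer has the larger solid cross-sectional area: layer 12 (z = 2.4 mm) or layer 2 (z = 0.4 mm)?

layer 12 (z = 2.4 mm)

Layer 12 (z = 2.4): the r=4 sphere contributes a regular 8-gon of circumradius √(4²−1.6²) = 3.666 (area = (8/2)·3.666²·sin(360°/8) = 38.01 mm²). So its area = 38.01 mm². Layer 2 (z = 0.4): the r=4 sphere slices to a regular 8-gon of circumradius 1.744 (√(r²−h²) with h=3.6 from center) (area = (8/2)·1.744²·sin(360°/8) = 8.60 mm²). So its area = 8.60 mm². Layer 12 is larger (38.01 vs 8.60 mm²).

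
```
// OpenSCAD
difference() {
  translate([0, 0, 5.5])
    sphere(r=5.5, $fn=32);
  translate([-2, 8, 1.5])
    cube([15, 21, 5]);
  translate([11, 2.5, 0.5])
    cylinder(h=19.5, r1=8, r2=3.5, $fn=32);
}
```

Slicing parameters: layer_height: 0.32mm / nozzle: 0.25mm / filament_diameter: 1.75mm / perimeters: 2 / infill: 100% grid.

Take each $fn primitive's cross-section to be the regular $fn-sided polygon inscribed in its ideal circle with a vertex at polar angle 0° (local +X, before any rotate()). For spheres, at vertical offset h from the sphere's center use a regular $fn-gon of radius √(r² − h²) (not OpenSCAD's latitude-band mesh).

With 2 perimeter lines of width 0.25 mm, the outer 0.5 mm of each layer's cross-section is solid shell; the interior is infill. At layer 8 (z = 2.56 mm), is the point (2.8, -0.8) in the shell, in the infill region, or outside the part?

infill

At z = 2.56 mm: the r=5.5 sphere slices to a regular 32-gon of circumradius 4.648 (√(r²−h²) with h=2.94 from center); the 15×21 cube at (-2, 8) contributes its full rectangle; the cone at (11, 2.5) (r1=8→r2=3.5) has section circumradius 7.525 here — a regular 32-gon; Taking the first minus the rest: starting from the r=5.5 sphere, the 15×21 cube at (-2, 8) misses the remaining region (no effect); the cone at (11, 2.5) partially overlaps it — only the 2.48 mm² overlap (of its 176.74 mm²) is removed, clipping the outline — 1 connected region. Overall, the cross-section is a single solid region. The nearest boundary edge runs (3.62, 1.03)→(4.05, -0.38); distance from the point to it = 1.32 mm. The point is inside the cross-section and 1.32 mm from the nearest boundary — more than the 0.5 mm shell width (2 × 0.25), so it's in the infill interior.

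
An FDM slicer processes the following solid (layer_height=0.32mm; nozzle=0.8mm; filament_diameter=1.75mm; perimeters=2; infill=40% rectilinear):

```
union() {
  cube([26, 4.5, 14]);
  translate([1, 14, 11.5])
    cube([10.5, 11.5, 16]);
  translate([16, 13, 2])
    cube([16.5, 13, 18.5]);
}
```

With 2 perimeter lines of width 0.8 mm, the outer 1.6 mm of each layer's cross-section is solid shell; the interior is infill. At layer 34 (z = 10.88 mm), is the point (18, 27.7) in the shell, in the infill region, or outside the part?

At z = 10.88 mm: the 26×4.5 cube contributes its full rectangle; the cube at (1, 14) is absent (z outside [11.5, 27.5]); the cube at (16, 13) is present — its section is the full 16.5×13 rectangle; Merging all regions: the 2 present regions are separate (no shared area or edge), so areas and boundary lengths simply add and each stays a separate island — 2 connected regions. Overall, the cross-section has 2 separate islands. The nearest boundary edge runs (16.00, 26.00)→(32.50, 26.00); distance from the point to it = 1.70 mm. The point is not inside any of the regions above, so it lies outside the cross-section (1.70 mm from the nearest boundary).

outside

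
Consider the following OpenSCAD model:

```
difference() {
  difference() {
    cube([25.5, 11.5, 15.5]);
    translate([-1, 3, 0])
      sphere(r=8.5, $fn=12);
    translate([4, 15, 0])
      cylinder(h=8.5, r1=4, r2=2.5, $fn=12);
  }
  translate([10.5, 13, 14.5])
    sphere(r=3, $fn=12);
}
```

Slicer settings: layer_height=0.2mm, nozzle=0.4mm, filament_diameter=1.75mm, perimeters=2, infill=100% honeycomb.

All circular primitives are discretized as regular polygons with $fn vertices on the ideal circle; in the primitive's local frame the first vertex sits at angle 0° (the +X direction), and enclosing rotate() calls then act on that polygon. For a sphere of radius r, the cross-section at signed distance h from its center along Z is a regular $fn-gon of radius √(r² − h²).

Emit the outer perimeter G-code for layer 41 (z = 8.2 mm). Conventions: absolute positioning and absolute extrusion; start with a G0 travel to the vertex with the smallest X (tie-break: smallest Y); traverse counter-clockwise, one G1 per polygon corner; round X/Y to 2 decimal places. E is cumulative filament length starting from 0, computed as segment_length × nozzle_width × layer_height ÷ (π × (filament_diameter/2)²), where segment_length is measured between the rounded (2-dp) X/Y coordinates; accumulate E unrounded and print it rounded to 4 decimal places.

G0 X0.00 Y0.00 Z8.20
G1 X25.50 Y0.00 E0.8481
G1 X25.50 Y11.50 E1.2306
G1 X0.00 Y11.50 E2.0788
G1 X0.00 Y4.97 E2.2959
G1 X0.12 Y4.94 E2.3001
G1 X0.94 Y4.12 E2.3386
G1 X1.24 Y3.00 E2.3772
G1 X0.94 Y1.88 E2.4158
G1 X0.12 Y1.06 E2.4543
G1 X0.00 Y1.03 E2.4584
G1 X0.00 Y0.00 E2.4927

At z = 8.2 mm: the cube is present — its section is the full 25.5×11.5 rectangle; the r=8.5 sphere at (-1, 3) contributes a regular 12-gon of circumradius √(8.5²−8.2²) = 2.238; the cone at (4, 15) contributes a regular 12-gon of circumradius 2.553 (interpolated between r1=4 and r2=2.5 at t=0.965); Taking the first minus the rest: starting from the 25.5×11.5 cube, the r=8.5 sphere at (-1, 3) partially overlaps it — only the 3.31 mm² overlap (of its 15.03 mm²) is removed, clipping the outline; the cone at (4, 15) misses the remaining region (no effect) — 1 connected region; the sphere at (10.5, 13) is absent (|z−center|=6.300 > r=3); Taking the first minus the rest: none of the subtracted shapes is present at this height, so the result so far is unchanged — 1 connected region. The outline is a single polygon with 11 vertices. Extrusion per mm of travel: 0.4 × 0.2 / (π × 0.875²) = 0.033260. Accumulating E over each segment gives final E = 2.4927.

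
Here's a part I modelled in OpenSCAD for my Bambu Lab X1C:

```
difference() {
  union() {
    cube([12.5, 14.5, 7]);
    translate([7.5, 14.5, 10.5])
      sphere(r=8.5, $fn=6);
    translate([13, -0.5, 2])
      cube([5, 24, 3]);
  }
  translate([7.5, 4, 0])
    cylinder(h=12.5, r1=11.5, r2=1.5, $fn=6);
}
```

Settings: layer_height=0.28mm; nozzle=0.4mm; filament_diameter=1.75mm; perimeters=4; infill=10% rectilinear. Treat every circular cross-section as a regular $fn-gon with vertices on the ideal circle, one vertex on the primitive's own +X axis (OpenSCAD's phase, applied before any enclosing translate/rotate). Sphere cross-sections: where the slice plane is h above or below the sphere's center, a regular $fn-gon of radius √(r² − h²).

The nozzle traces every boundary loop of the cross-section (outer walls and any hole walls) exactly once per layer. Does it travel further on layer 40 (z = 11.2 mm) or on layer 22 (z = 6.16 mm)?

layer 22 (z = 6.16 mm)

Layer 40 (z = 11.2): the cube is not intersected at this z (z outside [0, 7]); the r=8.5 sphere at (7.5, 14.5) slices to a regular 6-gon of circumradius 8.471 (√(r²−h²) with h=0.7 from center) (perimeter = 2·6·8.471·sin(180°/6) = 50.83 mm); the cube at (13, -0.5) does not reach this height (z outside [2, 5]); Merging all regions: only the r=8.5 sphere at (7.5, 14.5) is present, so the union is just that shape — boundary = 50.83 mm; the cone at (7.5, 4) (r1=11.5→r2=1.5) has section circumradius 2.540 here — a regular 6-gon (perimeter = 2·6·2.540·sin(180°/6) = 15.24 mm); After the difference (first − rest): starting from that combined region, the cone at (7.5, 4) misses the remaining region (no effect) — boundary = 50.83 mm. So its perimeter = 50.83 mm. Layer 22 (z = 6.16): the 12.5×14.5 cube contributes its full rectangle (perimeter 54.00 mm); the sphere at (7.5, 14.5): section is a regular 6-gon, circumradius = √(r²−h²) = √(8.5²−4.34²) = 7.309 (perimeter = 2·6·7.309·sin(180°/6) = 43.85 mm); the cube at (13, -0.5) is absent (z outside [2, 5]); Merging all regions: the regions partially overlap (shared area 64.77 mm²), so the edge portions inside another operand are dropped and the merged outline is re-measured after clipping — boundary = 64.24 mm; the cone at (7.5, 4) contributes a regular 6-gon of circumradius 6.572 (interpolated between r1=11.5 and r2=1.5 at t=0.493) (perimeter = 2·6·6.572·sin(180°/6) = 39.43 mm); Subtracting the remaining from the first: starting from that combined region, the cone at (7.5, 4) partially overlaps it — only the 95.17 mm² overlap (of its 112.21 mm²) is removed, clipping the outline — boundary = 72.93 mm. So its perimeter = 72.93 mm. Layer 22 is larger (72.93 vs 50.83 mm).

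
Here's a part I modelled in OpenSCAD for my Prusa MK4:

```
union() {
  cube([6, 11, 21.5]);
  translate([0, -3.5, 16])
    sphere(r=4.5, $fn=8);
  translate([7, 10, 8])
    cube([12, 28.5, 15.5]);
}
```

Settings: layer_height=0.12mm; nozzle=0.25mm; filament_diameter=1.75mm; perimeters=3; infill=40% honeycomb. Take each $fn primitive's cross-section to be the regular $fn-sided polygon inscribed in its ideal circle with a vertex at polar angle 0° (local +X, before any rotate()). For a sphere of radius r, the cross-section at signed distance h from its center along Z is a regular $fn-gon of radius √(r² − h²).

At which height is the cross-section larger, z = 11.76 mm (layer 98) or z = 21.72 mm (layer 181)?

layer 98 (z = 11.76 mm)

Layer 98 (z = 11.76): the 6×11 cube contributes its full rectangle (area 66.00 mm²); the r=4.5 sphere at (0, -3.5) slices to a regular 8-gon of circumradius 1.507 (√(r²−h²) with h=4.24 from center) (area = (8/2)·1.507²·sin(360°/8) = 6.43 mm²); the cube at (7, 10) is present — its section is the full 12×28.5 rectangle (area 342.00 mm²); Taking the union: the 3 present regions are separate (no shared area or edge), so areas and boundary lengths simply add and each stays a separate island — area = 414.43 mm². So its area = 414.43 mm². Layer 181 (z = 21.72): the cube does not reach this height (z outside [0, 21.5]); the sphere at (0, -3.5) is not intersected at this z (|z−center|=5.720 > r=4.5); the cube at (7, 10) is present — its section is the full 12×28.5 rectangle (area 342.00 mm²); Combining (union): only the 12×28.5 cube at (7, 10) is present, so the union is just that shape — area = 342.00 mm². So its area = 342.00 mm². Layer 98 is larger (414.43 vs 342.00 mm²).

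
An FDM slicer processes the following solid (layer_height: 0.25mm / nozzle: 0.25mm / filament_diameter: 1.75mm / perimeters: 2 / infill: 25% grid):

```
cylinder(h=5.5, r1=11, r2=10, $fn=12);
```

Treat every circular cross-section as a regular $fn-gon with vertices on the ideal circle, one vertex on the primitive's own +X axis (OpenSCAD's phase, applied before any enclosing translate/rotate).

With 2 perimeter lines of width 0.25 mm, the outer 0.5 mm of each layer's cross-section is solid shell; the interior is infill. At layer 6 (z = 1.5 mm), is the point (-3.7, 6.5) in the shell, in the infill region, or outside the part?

infill

At z = 1.5 mm: the cone: at t=0.273 of its height the radius interpolates to r₁+(r₂−r₁)t = 10.727, giving a regular 12-gon of that circumradius. Overall, the cross-section is a single solid region. The nearest boundary edge runs (0.00, 10.73)→(-5.36, 9.29); distance from the point to it = 3.13 mm. The point is inside the cross-section and 3.13 mm from the nearest boundary — more than the 0.5 mm shell width (2 × 0.25), so it's in the infill interior.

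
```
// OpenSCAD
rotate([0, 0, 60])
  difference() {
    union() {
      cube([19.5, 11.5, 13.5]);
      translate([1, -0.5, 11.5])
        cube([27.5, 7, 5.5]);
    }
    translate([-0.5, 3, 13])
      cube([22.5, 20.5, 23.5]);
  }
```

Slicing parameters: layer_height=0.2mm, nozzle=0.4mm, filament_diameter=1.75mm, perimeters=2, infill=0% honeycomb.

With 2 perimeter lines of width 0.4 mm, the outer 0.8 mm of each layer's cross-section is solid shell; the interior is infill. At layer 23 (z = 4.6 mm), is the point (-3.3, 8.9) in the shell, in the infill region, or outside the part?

At z = 4.6 mm: the cube (footprint 19.5×11.5) is included at this height; the cube at (1, -0.5) is absent (z outside [11.5, 17]); Combining (union): only the 19.5×11.5 cube is present, so the union is just that shape — 1 connected region; the cube at (-0.5, 3) is absent (z outside [13, 36.5]); Subtracting the remaining from the first: none of the subtracted shapes is present at this height, so the result so far is unchanged — 1 connected region; (whole slice rotated 60° about Z — lengths, areas and connectivity unchanged). Overall, the cross-section is a single solid region. Undo the 60° rotation: the query point maps to (6.058, 7.308) in the un-rotated model frame. The nearest boundary edge runs (19.50, 11.50)→(0.00, 11.50); distance from the point to it = 4.19 mm. The point is inside the cross-section and 4.19 mm from the nearest boundary — more than the 0.8 mm shell width (2 × 0.4), so it's in the infill interior.

infill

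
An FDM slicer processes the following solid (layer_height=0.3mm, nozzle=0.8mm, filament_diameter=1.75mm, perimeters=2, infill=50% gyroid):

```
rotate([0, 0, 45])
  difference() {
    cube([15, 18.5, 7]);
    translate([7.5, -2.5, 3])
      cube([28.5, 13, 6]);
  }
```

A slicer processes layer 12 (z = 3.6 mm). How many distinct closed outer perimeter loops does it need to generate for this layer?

At z = 3.6 mm: the cube is present — its section is the full 15×18.5 rectangle; the cube at (7.5, -2.5) (footprint 28.5×13) is included at this height; Taking the first minus the rest: starting from the 15×18.5 cube, the 28.5×13 cube at (7.5, -2.5) partially overlaps it — only the 78.75 mm² overlap (of its 370.50 mm²) is removed, clipping the outline — 1 connected region; (rotated 45° about Z; rotation is an isometry so areas/perimeters/island counts are preserved). The result has 1 disconnected region.

1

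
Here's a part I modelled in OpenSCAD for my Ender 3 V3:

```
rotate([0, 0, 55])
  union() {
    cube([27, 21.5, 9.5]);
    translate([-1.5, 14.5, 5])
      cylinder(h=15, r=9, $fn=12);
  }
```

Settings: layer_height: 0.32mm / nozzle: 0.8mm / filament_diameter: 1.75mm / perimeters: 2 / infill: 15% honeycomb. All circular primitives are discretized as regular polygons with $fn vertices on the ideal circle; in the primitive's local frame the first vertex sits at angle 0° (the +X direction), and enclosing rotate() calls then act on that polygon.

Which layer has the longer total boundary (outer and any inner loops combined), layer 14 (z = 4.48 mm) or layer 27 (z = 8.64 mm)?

Layer 14 (z = 4.48): the cube (footprint 27×21.5) is included at this height (perimeter 97.00 mm); the cylinder at (-1.5, 14.5) is not intersected at this z (z outside [5, 20]); Taking the union: only the 27×21.5 cube is present, so the union is just that shape — boundary = 97.00 mm; (rotated 55° about Z; rotation is an isometry so areas/perimeters/island counts are preserved). So its perimeter = 97.00 mm. Layer 27 (z = 8.64): the cube is present — its section is the full 27×21.5 rectangle (perimeter 97.00 mm); the r=9 cylinder at (-1.5, 14.5) contributes a regular 12-gon of circumradius 9 (perimeter = 2·12·9.000·sin(180°/12) = 55.90 mm); Taking the union: the regions partially overlap (shared area 91.20 mm²), so the edge portions inside another operand are dropped and the merged outline is re-measured after clipping — boundary = 112.90 mm; (whole slice rotated 55° about Z — lengths, areas and connectivity unchanged). So its perimeter = 112.90 mm. Layer 27 is larger (112.90 vs 97.00 mm).

layer 27 (z = 8.64 mm)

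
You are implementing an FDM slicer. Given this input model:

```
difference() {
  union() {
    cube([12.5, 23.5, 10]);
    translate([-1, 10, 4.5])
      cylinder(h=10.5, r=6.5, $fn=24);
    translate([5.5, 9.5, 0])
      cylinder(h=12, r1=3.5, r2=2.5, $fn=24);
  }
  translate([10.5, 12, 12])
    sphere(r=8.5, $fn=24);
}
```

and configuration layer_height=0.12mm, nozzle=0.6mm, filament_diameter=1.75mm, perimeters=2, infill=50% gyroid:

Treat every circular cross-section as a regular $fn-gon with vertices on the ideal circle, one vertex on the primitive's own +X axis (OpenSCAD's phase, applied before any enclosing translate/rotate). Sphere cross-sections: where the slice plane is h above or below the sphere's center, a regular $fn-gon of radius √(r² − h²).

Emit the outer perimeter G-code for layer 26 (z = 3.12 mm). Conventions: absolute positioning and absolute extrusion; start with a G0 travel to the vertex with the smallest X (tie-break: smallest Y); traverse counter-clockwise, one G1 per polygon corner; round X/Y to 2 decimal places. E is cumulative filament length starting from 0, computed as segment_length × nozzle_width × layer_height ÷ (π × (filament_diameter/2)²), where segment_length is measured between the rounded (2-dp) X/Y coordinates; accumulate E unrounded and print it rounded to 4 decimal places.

G0 X0.00 Y0.00 Z3.12
G1 X12.50 Y0.00 E0.3742
G1 X12.50 Y23.50 E1.0776
G1 X0.00 Y23.50 E1.4518
G1 X0.00 Y0.00 E2.1553

At z = 3.12 mm: the 12.5×23.5 cube contributes its full rectangle; the cylinder at (-1, 10) is not intersected at this z (z outside [4.5, 15]); the cone at (5.5, 9.5) contributes a regular 24-gon of circumradius 3.240 (interpolated between r1=3.5 and r2=2.5 at t=0.260); Taking the union: the cone at (5.5, 9.5) lies entirely inside the 12.5×23.5 cube, so the union is just the 12.5×23.5 cube — 1 connected region; the sphere at (10.5, 12) is not intersected at this z (|z−center|=8.880 > r=8.5); After the difference (first − rest): none of the subtracted shapes is present at this height, so the result so far is unchanged — 1 connected region. The outline is a single polygon with 4 vertices. Extrusion per mm of travel: 0.6 × 0.12 / (π × 0.875²) = 0.029934. Accumulating E over each segment gives final E = 2.1553.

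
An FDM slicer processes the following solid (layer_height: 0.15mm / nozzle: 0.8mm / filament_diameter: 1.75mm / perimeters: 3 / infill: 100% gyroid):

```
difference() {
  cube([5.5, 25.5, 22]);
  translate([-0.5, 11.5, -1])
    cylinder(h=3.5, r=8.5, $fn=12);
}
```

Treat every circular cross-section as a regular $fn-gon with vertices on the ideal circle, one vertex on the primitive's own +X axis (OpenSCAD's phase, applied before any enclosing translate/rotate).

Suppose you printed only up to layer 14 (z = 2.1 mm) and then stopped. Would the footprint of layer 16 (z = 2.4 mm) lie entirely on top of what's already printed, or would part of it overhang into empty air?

entirely on top

Compare the two slices. At z = 2.1: the 5.5×25.5 cube contributes its full rectangle (area 140.25 mm²); the cylinder at (-0.5, 11.5): section is a regular 12-gon, circumradius r=8.5 (area = (12/2)·8.500²·sin(360°/12) = 216.75 mm²); Taking the first minus the rest: starting from the 5.5×25.5 cube (140.25 mm²), the r=8.5 cylinder at (-0.5, 11.5) partially overlaps it — only the 81.68 mm² overlap (of its 216.75 mm²) is removed, clipping the outline — area = 58.57 mm². At z = 2.4: the cube (footprint 5.5×25.5) is included at this height (area 140.25 mm²); the r=8.5 cylinder at (-0.5, 11.5) contributes a regular 12-gon of circumradius 8.5 (area = (12/2)·8.500²·sin(360°/12) = 216.75 mm²); After the difference (first − rest): starting from the 5.5×25.5 cube (140.25 mm²), the r=8.5 cylinder at (-0.5, 11.5) partially overlaps it — only the 81.68 mm² overlap (of its 216.75 mm²) is removed, clipping the outline — area = 58.57 mm². Checking containment: the cross-section at z = 2.4 is a subset of the cross-section at z = 2.1.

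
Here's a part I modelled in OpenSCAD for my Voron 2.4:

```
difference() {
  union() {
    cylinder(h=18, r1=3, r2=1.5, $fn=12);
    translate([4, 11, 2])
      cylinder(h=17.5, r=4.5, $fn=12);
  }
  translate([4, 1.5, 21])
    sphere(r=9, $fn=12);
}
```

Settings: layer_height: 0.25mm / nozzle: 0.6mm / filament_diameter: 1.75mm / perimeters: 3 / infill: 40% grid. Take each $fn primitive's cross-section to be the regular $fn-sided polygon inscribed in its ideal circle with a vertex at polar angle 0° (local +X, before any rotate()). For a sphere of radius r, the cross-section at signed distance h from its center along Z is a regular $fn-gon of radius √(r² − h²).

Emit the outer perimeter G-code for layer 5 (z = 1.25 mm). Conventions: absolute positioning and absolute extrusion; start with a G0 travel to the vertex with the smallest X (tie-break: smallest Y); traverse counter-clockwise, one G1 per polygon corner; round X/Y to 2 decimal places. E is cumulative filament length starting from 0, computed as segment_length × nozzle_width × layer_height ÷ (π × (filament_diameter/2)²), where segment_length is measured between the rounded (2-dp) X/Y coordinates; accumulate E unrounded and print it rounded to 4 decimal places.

G0 X-2.90 Y0.00 Z1.25
G1 X-2.51 Y-1.45 E0.0936
G1 X-1.45 Y-2.51 E0.1871
G1 X0.00 Y-2.90 E0.2808
G1 X1.45 Y-2.51 E0.3744
G1 X2.51 Y-1.45 E0.4679
G1 X2.90 Y0.00 E0.5615
G1 X2.51 Y1.45 E0.6552
G1 X1.45 Y2.51 E0.7487
G1 X0.00 Y2.90 E0.8423
G1 X-1.45 Y2.51 E0.9359
G1 X-2.51 Y1.45 E1.0294
G1 X-2.90 Y0.00 E1.1231

At z = 1.25 mm: the cone: at t=0.069 of its height the radius interpolates to r₁+(r₂−r₁)t = 2.896, giving a regular 12-gon of that circumradius; the cylinder at (4, 11) does not reach this height (z outside [2, 19.5]); Merging all regions: only the cone is present, so the union is just that shape — 1 connected region; the sphere at (4, 1.5) is absent (|z−center|=19.750 > r=9); Taking the first minus the rest: none of the subtracted shapes is present at this height, so the result so far is unchanged — 1 connected region. The outline is a single polygon with 12 vertices. Extrusion per mm of travel: 0.6 × 0.25 / (π × 0.875²) = 0.062363. Accumulating E over each segment gives final E = 1.1231.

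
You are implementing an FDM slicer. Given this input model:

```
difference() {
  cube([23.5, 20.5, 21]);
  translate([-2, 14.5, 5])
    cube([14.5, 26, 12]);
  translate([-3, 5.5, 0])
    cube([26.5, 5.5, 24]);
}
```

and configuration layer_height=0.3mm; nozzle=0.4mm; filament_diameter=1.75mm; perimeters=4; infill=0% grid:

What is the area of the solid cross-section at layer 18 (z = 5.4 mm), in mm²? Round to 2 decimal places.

277.50 mm²

At z = 5.4 mm: the 23.5×20.5 cube contributes its full rectangle (area 481.75 mm²); the cube at (-2, 14.5) (footprint 14.5×26) is included at this height (area 377.00 mm²); the 26.5×5.5 cube at (-3, 5.5) contributes its full rectangle (area 145.75 mm²); Taking the first minus the rest: starting from the 23.5×20.5 cube (481.75 mm²), the 14.5×26 cube at (-2, 14.5) partially overlaps it — only the 75.00 mm² overlap (of its 377.00 mm²) is removed, clipping the outline; the 26.5×5.5 cube at (-3, 5.5) partially overlaps it — only the 129.25 mm² overlap (of its 145.75 mm²) is removed, clipping the outline — area = 277.50 mm². Overall, the cross-section has 2 separate islands. Net area = 277.50 mm².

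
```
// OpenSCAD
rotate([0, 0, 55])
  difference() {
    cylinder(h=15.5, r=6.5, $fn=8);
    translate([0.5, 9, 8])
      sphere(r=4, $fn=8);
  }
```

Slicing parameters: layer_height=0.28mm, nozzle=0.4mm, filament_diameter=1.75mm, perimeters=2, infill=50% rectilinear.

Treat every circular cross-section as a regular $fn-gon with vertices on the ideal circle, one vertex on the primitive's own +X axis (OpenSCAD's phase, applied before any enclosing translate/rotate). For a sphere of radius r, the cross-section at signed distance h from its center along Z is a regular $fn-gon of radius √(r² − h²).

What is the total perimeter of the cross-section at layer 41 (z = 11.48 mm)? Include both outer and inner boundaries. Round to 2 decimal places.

39.80 mm

At z = 11.48 mm: the cylinder: section is a regular 8-gon, circumradius r=6.5 (perimeter = 2·8·6.500·sin(180°/8) = 39.80 mm); the sphere at (0.5, 9): section is a regular 8-gon, circumradius = √(r²−h²) = √(4²−3.48²) = 1.972 (perimeter = 2·8·1.972·sin(180°/8) = 12.08 mm); Subtracting the remaining from the first: starting from the r=6.5 cylinder, the r=4 sphere at (0.5, 9) misses the remaining region (no effect) — boundary = 39.80 mm; (rotated 55° about Z; rotation is an isometry so areas/perimeters/island counts are preserved). Overall, the cross-section is a single solid region. Total boundary length (outer) = 39.80 mm.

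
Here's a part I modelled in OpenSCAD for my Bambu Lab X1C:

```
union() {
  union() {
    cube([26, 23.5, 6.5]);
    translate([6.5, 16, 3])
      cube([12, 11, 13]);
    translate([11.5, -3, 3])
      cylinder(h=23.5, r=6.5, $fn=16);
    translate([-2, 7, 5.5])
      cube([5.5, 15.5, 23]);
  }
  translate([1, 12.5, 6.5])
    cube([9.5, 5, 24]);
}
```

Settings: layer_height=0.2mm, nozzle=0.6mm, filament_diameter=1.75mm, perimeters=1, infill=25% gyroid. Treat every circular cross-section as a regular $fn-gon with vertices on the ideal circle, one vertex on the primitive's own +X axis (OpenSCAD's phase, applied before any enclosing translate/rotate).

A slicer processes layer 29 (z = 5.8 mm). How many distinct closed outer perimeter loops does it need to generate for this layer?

At z = 5.8 mm: the cube (footprint 26×23.5) is included at this height; the cube at (6.5, 16) (footprint 12×11) is included at this height; the r=6.5 cylinder at (11.5, -3) gives a regular 16-gon of circumradius 6.5 (constant along its height); the cube at (-2, 7) is present — its section is the full 5.5×15.5 rectangle; Merging all regions: the regions partially overlap (shared area 171.84 mm²), so overlapping operands fuse into one piece — 1 connected region; the cube at (1, 12.5) does not reach this height (z outside [6.5, 30.5]); Merging all regions: only that combined region is present, so the union is just that shape — 1 connected region. The result has 1 disconnected region.

1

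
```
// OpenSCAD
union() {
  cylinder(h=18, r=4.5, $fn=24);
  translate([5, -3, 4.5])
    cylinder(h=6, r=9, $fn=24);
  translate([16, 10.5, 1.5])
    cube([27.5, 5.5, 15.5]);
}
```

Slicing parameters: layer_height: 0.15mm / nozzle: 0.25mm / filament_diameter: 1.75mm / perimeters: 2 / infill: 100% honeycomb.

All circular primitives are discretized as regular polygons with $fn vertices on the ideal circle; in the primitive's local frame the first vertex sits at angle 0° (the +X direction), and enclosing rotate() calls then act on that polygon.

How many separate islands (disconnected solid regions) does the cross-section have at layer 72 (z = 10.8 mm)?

2

At z = 10.8 mm: the cylinder: section is a regular 24-gon, circumradius r=4.5; the cylinder at (5, -3) does not reach this height (z outside [4.5, 10.5]); the cube at (16, 10.5) is present — its section is the full 27.5×5.5 rectangle; Taking the union: the 2 present regions are separate (no shared area or edge), so areas and boundary lengths simply add and each stays a separate island — 2 connected regions. Overall, the cross-section has 2 separate islands. Island count = 2.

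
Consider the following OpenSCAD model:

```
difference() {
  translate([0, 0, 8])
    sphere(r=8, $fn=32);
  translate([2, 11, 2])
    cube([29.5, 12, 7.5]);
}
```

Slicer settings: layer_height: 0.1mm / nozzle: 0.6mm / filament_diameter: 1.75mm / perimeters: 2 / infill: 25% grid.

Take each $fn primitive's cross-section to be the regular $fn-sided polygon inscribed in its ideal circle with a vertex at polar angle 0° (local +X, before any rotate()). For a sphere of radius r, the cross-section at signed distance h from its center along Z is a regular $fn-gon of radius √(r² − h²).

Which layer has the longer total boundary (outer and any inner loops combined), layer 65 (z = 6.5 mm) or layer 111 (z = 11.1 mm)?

Layer 65 (z = 6.5): the r=8 sphere slices to a regular 32-gon of circumradius 7.858 (√(r²−h²) with h=1.5 from center) (perimeter = 2·32·7.858·sin(180°/32) = 49.29 mm); the 29.5×12 cube at (2, 11) contributes its full rectangle (perimeter 83.00 mm); Subtracting the remaining from the first: starting from the r=8 sphere, the 29.5×12 cube at (2, 11) misses the remaining region (no effect) — boundary = 49.29 mm. So its perimeter = 49.29 mm. Layer 111 (z = 11.1): the sphere: section is a regular 32-gon, circumradius = √(r²−h²) = √(8²−3.1²) = 7.375 (perimeter = 2·32·7.375·sin(180°/32) = 46.26 mm); the cube at (2, 11) does not reach this height (z outside [2, 9.5]); After the difference (first − rest): none of the subtracted shapes is present at this height, so the r=8 sphere is unchanged — boundary = 46.26 mm. So its perimeter = 46.26 mm. Layer 65 is larger (49.29 vs 46.26 mm).

layer 65 (z = 6.5 mm)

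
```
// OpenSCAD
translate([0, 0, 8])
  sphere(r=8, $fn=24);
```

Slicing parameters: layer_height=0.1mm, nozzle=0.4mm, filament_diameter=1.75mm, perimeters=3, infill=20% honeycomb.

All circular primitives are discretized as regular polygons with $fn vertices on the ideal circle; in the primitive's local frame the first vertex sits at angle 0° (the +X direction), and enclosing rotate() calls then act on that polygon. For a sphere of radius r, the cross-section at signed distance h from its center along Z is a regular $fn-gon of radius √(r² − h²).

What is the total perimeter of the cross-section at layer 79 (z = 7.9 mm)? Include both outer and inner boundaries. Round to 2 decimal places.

At z = 7.9 mm: the r=8 sphere contributes a regular 24-gon of circumradius √(8²−0.1²) = 7.999 (perimeter = 2·24·7.999·sin(180°/24) = 50.12 mm). Overall, the cross-section is a single solid region. Total boundary length (outer) = 50.12 mm.

50.12 mm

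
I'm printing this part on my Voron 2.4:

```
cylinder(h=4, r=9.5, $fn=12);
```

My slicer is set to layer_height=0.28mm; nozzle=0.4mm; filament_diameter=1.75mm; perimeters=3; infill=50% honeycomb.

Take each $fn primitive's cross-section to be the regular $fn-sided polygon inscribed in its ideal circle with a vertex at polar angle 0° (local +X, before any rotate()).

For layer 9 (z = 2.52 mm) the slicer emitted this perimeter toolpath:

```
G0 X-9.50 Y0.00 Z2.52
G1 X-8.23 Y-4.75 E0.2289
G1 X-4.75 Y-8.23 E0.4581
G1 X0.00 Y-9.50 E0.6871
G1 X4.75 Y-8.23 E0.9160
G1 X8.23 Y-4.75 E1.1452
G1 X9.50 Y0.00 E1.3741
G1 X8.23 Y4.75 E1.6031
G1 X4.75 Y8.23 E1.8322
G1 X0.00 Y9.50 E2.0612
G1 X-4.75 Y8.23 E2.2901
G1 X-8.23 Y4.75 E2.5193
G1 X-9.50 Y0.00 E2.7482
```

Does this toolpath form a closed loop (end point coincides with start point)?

Start point (G0): (-9.50, 0.00). End point (last G1): the path returns to the start — closed.

yes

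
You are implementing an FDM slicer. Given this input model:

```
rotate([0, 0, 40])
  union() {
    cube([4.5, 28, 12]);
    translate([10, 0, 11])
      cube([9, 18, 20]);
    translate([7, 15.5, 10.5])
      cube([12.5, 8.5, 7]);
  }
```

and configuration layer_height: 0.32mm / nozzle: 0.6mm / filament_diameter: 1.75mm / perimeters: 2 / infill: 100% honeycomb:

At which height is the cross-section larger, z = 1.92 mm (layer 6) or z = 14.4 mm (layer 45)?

layer 45 (z = 14.4 mm)

Layer 6 (z = 1.92): the cube is present — its section is the full 4.5×28 rectangle (area 126.00 mm²); the cube at (10, 0) is not intersected at this z (z outside [11, 31]); the cube at (7, 15.5) does not reach this height (z outside [10.5, 17.5]); Combining (union): only the 4.5×28 cube is present, so the union is just that shape — area = 126.00 mm²; (whole slice rotated 40° about Z — lengths, areas and connectivity unchanged). So its area = 126.00 mm². Layer 45 (z = 14.4): the cube does not reach this height (z outside [0, 12]); the cube at (10, 0) (footprint 9×18) is included at this height (area 162.00 mm²); the 12.5×8.5 cube at (7, 15.5) contributes its full rectangle (area 106.25 mm²); Combining (union): the regions partially overlap — summed areas 268.25 mm² minus the doubly-counted overlap 22.50 mm² gives 245.75 mm² — area = 245.75 mm²; (whole slice rotated 40° about Z — lengths, areas and connectivity unchanged). So its area = 245.75 mm². Layer 45 is larger (245.75 vs 126.00 mm²).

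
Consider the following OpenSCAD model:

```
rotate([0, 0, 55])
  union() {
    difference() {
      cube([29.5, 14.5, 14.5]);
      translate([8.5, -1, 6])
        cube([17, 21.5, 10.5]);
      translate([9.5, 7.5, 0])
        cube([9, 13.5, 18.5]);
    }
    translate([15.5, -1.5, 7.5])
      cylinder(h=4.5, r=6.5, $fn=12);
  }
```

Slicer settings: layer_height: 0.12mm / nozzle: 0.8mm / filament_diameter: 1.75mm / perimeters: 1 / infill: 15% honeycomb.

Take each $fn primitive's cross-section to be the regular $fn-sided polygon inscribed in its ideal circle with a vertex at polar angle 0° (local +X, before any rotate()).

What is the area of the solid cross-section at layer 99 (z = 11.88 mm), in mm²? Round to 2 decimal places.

308.00 mm²

At z = 11.88 mm: the 29.5×14.5 cube contributes its full rectangle (area 427.75 mm²); the cube at (8.5, -1) is present — its section is the full 17×21.5 rectangle (area 365.50 mm²); the cube at (9.5, 7.5) is present — its section is the full 9×13.5 rectangle (area 121.50 mm²); Subtracting the remaining from the first: starting from the 29.5×14.5 cube (427.75 mm²), the 17×21.5 cube at (8.5, -1) partially overlaps it — only the 246.50 mm² overlap (of its 365.50 mm²) is removed, clipping the outline; the 9×13.5 cube at (9.5, 7.5) misses the remaining region (no effect) — area = 181.25 mm²; the r=6.5 cylinder at (15.5, -1.5) gives a regular 12-gon of circumradius 6.5 (constant along its height) (area = (12/2)·6.500²·sin(360°/12) = 126.75 mm²); Merging all regions: the 2 present regions are separate (no shared area or edge), so areas and boundary lengths simply add and each stays a separate island — area = 308.00 mm²; (rotated 55° about Z; rotation is an isometry so areas/perimeters/island counts are preserved). Overall, the cross-section has 3 separate islands. Net area = 308.00 mm².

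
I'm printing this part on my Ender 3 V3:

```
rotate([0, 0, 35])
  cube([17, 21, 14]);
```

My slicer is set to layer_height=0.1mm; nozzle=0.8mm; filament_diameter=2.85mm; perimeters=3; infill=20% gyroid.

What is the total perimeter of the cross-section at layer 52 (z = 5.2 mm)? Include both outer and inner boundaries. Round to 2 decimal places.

At z = 5.2 mm: the 17×21 cube contributes its full rectangle (perimeter 76.00 mm); (rotated 35° about Z; rotation is an isometry so areas/perimeters/island counts are preserved). Overall, the cross-section is a single solid region. Total boundary length (outer) = 76.00 mm.

76.00 mm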